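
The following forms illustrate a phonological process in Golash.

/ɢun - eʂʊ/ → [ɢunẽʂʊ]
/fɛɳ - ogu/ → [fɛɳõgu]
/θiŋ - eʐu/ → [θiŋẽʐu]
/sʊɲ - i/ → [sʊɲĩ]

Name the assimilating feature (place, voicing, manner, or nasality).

nasality

The vowel /e/ surfaces as nasalised [ẽ] next to the preceding nasal /n/ — it has acquired the [+nasal] feature of its neighbour.
Likewise in the remaining data: /o/ → [õ] after /ɳ/; /e/ → [ẽ] after /ŋ/; /i/ → [ĩ] after /ɲ/ — each time a vowel is nasalised next to a preceding nasal.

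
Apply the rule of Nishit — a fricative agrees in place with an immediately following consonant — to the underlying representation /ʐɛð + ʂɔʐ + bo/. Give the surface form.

The rule targets /ð/ (voiced dental fricative), which sits before the trigger /ʂ/ (retroflex).
A voiced retroflex fricative is [ʐ], so the surface segment is [ʐ].
The same rule applies at the second boundary: /ʐ/ → [β] next to /b/.

[ʐɛʐʂɔβbo]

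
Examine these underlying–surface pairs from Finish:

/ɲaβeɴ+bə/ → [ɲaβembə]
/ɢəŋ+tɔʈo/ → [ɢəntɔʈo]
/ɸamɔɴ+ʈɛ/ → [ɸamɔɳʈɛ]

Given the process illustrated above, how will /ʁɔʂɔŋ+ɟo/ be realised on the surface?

The data show regressive place assimilation: /ɴ/ → [m] before /b/; /ŋ/ → [n] before /t/; /ɴ/ → [ɳ] before /ʈ/. In each pair only place changes, matching the following consonant, while manner and voice stay constant.
/ŋ/ is a voiced velar nasal. The following trigger /ɟ/ is palatal, so /ŋ/ must become palatal as well.
Changing only its place to palatal gives [ɲ] — the voiced palatal nasal.

[ʁɔʂɔɲɟo]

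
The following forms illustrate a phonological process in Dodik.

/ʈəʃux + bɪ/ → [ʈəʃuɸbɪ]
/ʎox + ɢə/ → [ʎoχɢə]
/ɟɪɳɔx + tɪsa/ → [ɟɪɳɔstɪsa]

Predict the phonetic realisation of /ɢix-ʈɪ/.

[ɢiʂʈɪ]

The data show regressive place assimilation: /x/ → [ɸ] before /b/; /x/ → [χ] before /ɢ/; /x/ → [s] before /t/. In each pair only place changes, matching the following consonant, while manner and voice stay constant.
The rule targets /x/ (voiceless velar fricative), which sits before the trigger /ʈ/ (retroflex).
The voiceless retroflex fricative is [ʂ], so /x/ → [ʂ].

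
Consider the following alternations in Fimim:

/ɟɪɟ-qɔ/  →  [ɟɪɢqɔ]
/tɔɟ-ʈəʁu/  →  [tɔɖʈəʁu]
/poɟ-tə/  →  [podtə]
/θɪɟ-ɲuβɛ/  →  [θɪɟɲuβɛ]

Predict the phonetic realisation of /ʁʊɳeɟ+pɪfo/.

[ʁʊɳebpɪfo]

The data show regressive place assimilation: /ɟ/ → [ɢ] before /q/; /ɟ/ → [ɖ] before /ʈ/; /ɟ/ → [d] before /t/. In each pair only place changes, matching the following consonant, while manner and voice stay constant.
No alternation appears in [θɪɟɲuβɛ]: there the adjacent consonants already agree in place (/ɟ/ and /ɲ/ are both palatal), so this form is consistent with the same rule.
The rule targets /ɟ/ (voiced palatal stop), which sits before the trigger /p/ (bilabial).
The voiced bilabial stop is [b], so /ɟ/ → [b].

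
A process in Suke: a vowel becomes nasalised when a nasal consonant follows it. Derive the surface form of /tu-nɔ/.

[tũnɔ]

The vowel /u/ is adjacent to the following nasal /n/, so it acquires [+nasal] and surfaces as [ũ].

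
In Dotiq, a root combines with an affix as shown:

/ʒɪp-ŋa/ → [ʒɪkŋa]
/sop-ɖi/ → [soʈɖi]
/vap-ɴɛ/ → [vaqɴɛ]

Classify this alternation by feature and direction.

Comparing underlying and surface forms, /p/ → [k] is the alternation; the neighbouring /ŋ/ is constant.
/p/ is bilabial while /ŋ/ is velar; the output [k] is velar, matching the trigger — so the feature that spreads is place.
Manner and voice are unchanged, so the assimilation is partial, not total.
Checking the remaining alternations: /p/ → [ʈ] before /ɖ/ (bilabial → retroflex, matching retroflex); /p/ → [q] before /ɴ/ (bilabial → uvular, matching uvular) — only place changes, and always toward the following segment.
The trigger is the following segment, so the direction is regressive (anticipatory).

regressive place assimilation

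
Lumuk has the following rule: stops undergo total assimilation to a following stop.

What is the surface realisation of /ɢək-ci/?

[ɢəcci]

/k/ is the segment targeted by the rule; it sits immediately before /c/, so it assimilates completely and surfaces as [c].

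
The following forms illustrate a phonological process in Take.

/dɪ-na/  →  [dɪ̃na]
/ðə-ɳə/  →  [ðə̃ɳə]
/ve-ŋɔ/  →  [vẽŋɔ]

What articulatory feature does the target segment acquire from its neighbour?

The vowel /ɪ/ surfaces as nasalised [ɪ̃] next to the following nasal /n/ — it has acquired the [+nasal] feature of its neighbour.
Likewise in the remaining data: /ə/ → [ə̃] before /ɳ/; /e/ → [ẽ] before /ŋ/ — each time a vowel is nasalised next to a following nasal.

nasality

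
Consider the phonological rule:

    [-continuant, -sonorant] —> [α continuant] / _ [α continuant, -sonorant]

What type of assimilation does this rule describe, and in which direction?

regressive manner assimilation

The shared variable α links the value of [continuant] on the target to that of the neighbouring obstruent. [continuant] distinguishes stops from fricatives — a manner-of-articulation feature — so this is manner assimilation.
The conditioning segment sits to the right of the focus bar, meaning the trigger follows the segment that changes — regressive assimilation.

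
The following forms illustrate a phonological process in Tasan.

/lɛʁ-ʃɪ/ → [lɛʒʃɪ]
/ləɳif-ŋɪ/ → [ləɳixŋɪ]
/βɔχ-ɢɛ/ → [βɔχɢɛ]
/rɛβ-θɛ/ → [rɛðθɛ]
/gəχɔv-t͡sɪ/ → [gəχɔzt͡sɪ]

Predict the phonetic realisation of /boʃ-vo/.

[bofvo]

The data show regressive place assimilation: /ʁ/ → [ʒ] before /ʃ/; /f/ → [x] before /ŋ/; /β/ → [ð] before /θ/; /v/ → [z] before /t͡s/. In each pair only place changes, matching the following consonant, while manner and voice stay constant.
No alternation appears in [βɔχɢɛ]: there the adjacent consonants already agree in place (/χ/ and /ɢ/ are both uvular), so this form is consistent with the same rule.
/ʃ/ is a voiceless postalveolar fricative. The following trigger /v/ is labiodental, so /ʃ/ must become labiodental as well.
A voiceless labiodental fricative is [f], so the surface segment is [f].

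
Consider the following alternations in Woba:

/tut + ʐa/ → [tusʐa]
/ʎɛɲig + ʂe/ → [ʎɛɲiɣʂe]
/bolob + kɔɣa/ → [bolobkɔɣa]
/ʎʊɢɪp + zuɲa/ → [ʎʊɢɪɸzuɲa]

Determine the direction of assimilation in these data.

Underlying /t/ is realised as [s] next to /ʐ/; /ʐ/ itself does not change.
/t/ is a stop while /ʐ/ is a fricative; the output [s] is a fricative, matching the trigger — so the feature that spreads is manner.
The same holds elsewhere in the data: /g/ → [ɣ] before /ʂ/ (stop → fricative, matching a fricative); /p/ → [ɸ] before /z/ (stop → fricative, matching a fricative) — only manner changes, and always toward the following segment.
No alternation appears in [bolobkɔɣa]: there the adjacent consonants already agree in manner (/b/ and /k/ are both stops), so this form is consistent with the same rule.
Since the segment that changes precedes the conditioning segment, the assimilation is regressive.

regressive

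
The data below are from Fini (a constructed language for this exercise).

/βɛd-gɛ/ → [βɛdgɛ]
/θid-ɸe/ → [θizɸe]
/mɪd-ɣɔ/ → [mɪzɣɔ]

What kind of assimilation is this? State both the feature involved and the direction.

Comparing underlying and surface forms, /d/ → [z] is the alternation; the neighbouring /ɸ/ is constant.
The change stop → fricative matches the manner of the following /ɸ/, identifying this as manner assimilation.
Place and voice are unchanged, so the assimilation is partial, not total.
Checking the remaining alternation: /d/ → [z] before /ɣ/ (stop → fricative, matching a fricative) — only manner changes, and always toward the following segment.
No alternation appears in [βɛdgɛ]: there the adjacent consonants already agree in manner (/d/ and /g/ are both stops), so this form is consistent with the same rule.
The trigger is the following segment, so the direction is regressive (anticipatory).

regressive manner assimilation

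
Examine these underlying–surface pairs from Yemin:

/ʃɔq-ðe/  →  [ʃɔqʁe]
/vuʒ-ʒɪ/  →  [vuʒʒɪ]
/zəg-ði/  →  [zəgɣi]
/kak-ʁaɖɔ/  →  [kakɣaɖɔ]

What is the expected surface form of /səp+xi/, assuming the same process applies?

The data show progressive place assimilation: /ð/ → [ʁ] after /q/; /ð/ → [ɣ] after /g/; /ʁ/ → [ɣ] after /k/. In each pair only place changes, matching the preceding consonant, while manner and voice stay constant.
No alternation appears in [vuʒʒɪ]: there the adjacent consonants already agree in place (/ʒ/ and /ʒ/ are both postalveolar), so this form is consistent with the same rule.
The rule targets /x/ (voiceless velar fricative), which sits after the trigger /p/ (bilabial).
A voiceless bilabial fricative is [ɸ], so the surface segment is [ɸ].

[səpɸi]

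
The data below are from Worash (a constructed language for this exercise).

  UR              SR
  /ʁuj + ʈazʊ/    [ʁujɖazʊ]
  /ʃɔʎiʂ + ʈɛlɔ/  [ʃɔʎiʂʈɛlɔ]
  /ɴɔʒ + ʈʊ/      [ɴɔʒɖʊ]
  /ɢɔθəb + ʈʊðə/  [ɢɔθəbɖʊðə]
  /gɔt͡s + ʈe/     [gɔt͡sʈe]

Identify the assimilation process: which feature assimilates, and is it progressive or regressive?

progressive voicing assimilation

Underlying /ʈ/ is realised as [ɖ] next to /j/; /j/ itself does not change.
The change voiceless → voiced matches the voicing of the preceding /j/, identifying this as voicing assimilation.
Place and manner are unchanged, so the assimilation is partial, not total.
The other alternating forms pattern the same way: /ʈ/ → [ɖ] after /ʒ/ (voiceless → voiced, matching voiced); /ʈ/ → [ɖ] after /b/ (voiceless → voiced, matching voiced) — only voicing changes, and always toward the preceding segment.
Nothing changes in [ʃɔʎiʂʈɛlɔ], [gɔt͡sʈe]: there the adjacent consonants already agree in voicing (/ʈ/ and /ʂ/ are both voiceless; /ʈ/ and /t͡s/ are both voiceless), so these forms are consistent with the same rule.
Since the segment that changes follows the conditioning segment, the assimilation is progressive.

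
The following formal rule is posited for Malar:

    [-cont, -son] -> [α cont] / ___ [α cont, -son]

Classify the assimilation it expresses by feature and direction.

regressive manner assimilation

The rule copies [cont] (continuancy) from the environment onto the target stops; since [±cont] encodes the stop/fricative manner contrast, the assimilating dimension is manner.
The conditioning segment sits to the right of the focus bar, meaning the trigger follows the segment that changes — regressive assimilation.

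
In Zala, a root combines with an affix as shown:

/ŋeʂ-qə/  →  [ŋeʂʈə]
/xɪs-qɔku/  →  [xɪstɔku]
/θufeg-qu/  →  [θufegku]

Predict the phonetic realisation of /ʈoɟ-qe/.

[ʈoɟce]

The data show progressive place assimilation: /q/ → [ʈ] after /ʂ/; /q/ → [t] after /s/; /q/ → [k] after /g/. In each pair only place changes, matching the preceding consonant, while manner and voice stay constant.
/q/ is a voiceless uvular stop. The preceding trigger /ɟ/ is palatal, so /q/ must become palatal as well.
The voiceless palatal stop is [c], so /q/ → [c].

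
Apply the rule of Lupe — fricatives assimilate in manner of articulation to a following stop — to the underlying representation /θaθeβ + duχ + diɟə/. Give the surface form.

[θaθebduqdiɟə]

The rule targets /β/ (voiced bilabial fricative), which sits before the trigger /d/ (stop).
The voiced bilabial stop is [b], so /β/ → [b].
The same rule applies at the second boundary: /χ/ → [q] next to /d/.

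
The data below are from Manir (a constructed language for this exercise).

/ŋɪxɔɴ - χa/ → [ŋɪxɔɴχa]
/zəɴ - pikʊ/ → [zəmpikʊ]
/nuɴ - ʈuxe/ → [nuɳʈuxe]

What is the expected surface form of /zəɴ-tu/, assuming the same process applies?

The data show regressive place assimilation: /ɴ/ → [m] before /p/; /ɴ/ → [ɳ] before /ʈ/. In each pair only place changes, matching the following consonant, while manner and voice stay constant.
No alternation appears in [ŋɪxɔɴχa]: there the adjacent consonants already agree in place (/ɴ/ and /χ/ are both uvular), so this form is consistent with the same rule.
The rule targets /ɴ/ (voiced uvular nasal), which sits before the trigger /t/ (alveolar).
The voiced alveolar nasal is [n], so /ɴ/ → [n].

[zəntu]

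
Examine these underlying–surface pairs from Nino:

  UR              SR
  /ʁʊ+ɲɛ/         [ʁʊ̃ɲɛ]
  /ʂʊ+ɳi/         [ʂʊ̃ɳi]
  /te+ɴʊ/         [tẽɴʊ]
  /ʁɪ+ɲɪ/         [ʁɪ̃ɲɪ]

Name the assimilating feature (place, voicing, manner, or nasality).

The vowel /ʊ/ surfaces as nasalised [ʊ̃] next to the following nasal /ɲ/ — it has acquired the [+nasal] feature of its neighbour.
Likewise in the remaining data: /ʊ/ → [ʊ̃] before /ɳ/; /e/ → [ẽ] before /ɴ/; /ɪ/ → [ɪ̃] before /ɲ/ — each time a vowel is nasalised next to a following nasal.

nasality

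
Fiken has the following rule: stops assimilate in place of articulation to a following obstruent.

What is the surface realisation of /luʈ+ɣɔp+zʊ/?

/ʈ/ is a voiceless retroflex stop. The following trigger /ɣ/ is velar, so /ʈ/ must become velar as well.
Changing only its place to velar gives [k] — the voiceless velar stop.
At the second juncture, /p/ likewise becomes [t] adjacent to /z/.

[lukɣɔtzʊ]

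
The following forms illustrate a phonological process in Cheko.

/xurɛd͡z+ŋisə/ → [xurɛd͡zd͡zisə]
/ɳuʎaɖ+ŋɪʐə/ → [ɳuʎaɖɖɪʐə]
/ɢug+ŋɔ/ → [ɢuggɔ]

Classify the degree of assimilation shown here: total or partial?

total assimilation

Underlying /ŋ/ is realised as [d͡z] next to /d͡z/; /d͡z/ itself does not change.
The output [d͡z] is identical to the trigger /d͡z/ — every feature (place, manner, voicing) has been copied — so this is total assimilation.
The other forms behave the same way: /ŋ/ → [ɖ] after /ɖ/; /ŋ/ → [g] after /g/ — in each case the output is a copy of the preceding consonant.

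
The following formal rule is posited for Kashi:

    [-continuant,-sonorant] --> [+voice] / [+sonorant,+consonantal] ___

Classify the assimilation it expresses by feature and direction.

progressive voicing assimilation

The target ([-continuant,-sonorant], stops) acquires [+voice] next to a sonorant consonant ([+sonorant,+consonantal]) — it takes on the voicing of its neighbour, so the feature that spreads is voicing.
The conditioning segment sits to the left of the focus bar, meaning the trigger precedes the segment that changes — progressive assimilation.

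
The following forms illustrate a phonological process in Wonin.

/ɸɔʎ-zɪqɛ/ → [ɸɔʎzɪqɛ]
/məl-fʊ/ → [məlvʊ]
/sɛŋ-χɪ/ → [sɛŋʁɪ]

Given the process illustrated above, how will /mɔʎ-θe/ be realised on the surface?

The data show progressive voicing assimilation: /f/ → [v] after /l/; /χ/ → [ʁ] after /ŋ/. In each pair only voicing changes, matching the preceding consonant, while place and manner stay constant.
Nothing changes in [ɸɔʎzɪqɛ]: there the adjacent consonants already agree in voicing (/z/ and /ʎ/ are both voiced), so this form is consistent with the same rule.
The rule targets /θ/ (voiceless dental fricative), which sits after the trigger /ʎ/ (voiced).
A voiced dental fricative is [ð], so the surface segment is [ð].

[mɔʎðe]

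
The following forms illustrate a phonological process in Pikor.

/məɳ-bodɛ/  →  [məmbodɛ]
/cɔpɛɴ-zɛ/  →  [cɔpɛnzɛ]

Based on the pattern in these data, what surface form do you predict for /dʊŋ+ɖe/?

The data show regressive place assimilation: /ɳ/ → [m] before /b/; /ɴ/ → [n] before /z/. In each pair only place changes, matching the following consonant, while manner and voice stay constant.
/ŋ/ is a voiced velar nasal. The following trigger /ɖ/ is retroflex, so /ŋ/ must become retroflex as well.
A voiced retroflex nasal is [ɳ], so the surface segment is [ɳ].

[dʊɳɖe]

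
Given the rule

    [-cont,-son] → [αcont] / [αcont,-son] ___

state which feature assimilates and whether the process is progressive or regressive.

The shared variable α links the value of [cont] on the target to that of the neighbouring obstruent. [cont] distinguishes stops from fricatives — a manner-of-articulation feature — so this is manner assimilation.
The conditioning segment sits to the left of the focus bar, meaning the trigger precedes the segment that changes — progressive assimilation.

progressive manner assimilation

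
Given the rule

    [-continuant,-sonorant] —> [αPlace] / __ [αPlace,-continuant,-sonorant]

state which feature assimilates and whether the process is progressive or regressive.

regressive place assimilation

The shared variable α links the value of the place features (abbreviated [Place]) on the target to the same value on the neighbouring segment, so place is the feature that assimilates.
The conditioning segment sits to the right of the focus bar, meaning the trigger follows the segment that changes — regressive assimilation.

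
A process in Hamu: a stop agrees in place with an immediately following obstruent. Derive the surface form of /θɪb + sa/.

The rule targets /b/ (voiced bilabial stop), which sits before the trigger /s/ (alveolar).
Changing only its place to alveolar gives [d] — the voiced alveolar stop.

[θɪdsa]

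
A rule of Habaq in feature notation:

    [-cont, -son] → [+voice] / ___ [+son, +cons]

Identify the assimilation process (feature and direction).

The structural change is [+voice], and the conditioning segment [+son, +cons] (a sonorant consonant) is itself voiced, so the target comes to share the voicing of its neighbour — voicing assimilation.
The conditioning segment sits to the right of the focus bar, meaning the trigger follows the segment that changes — regressive assimilation.

regressive voicing assimilation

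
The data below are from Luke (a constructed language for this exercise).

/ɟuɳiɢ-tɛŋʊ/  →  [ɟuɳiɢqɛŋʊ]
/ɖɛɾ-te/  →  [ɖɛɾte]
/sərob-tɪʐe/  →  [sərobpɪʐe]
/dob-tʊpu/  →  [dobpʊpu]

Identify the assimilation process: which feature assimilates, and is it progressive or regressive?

progressive place assimilation

The segment that alternates is /t/, which surfaces as [q] when adjacent to /ɢ/.
The change alveolar → uvular matches the place of the preceding /ɢ/, identifying this as place assimilation.
Manner and voice are unchanged, so the assimilation is partial, not total.
Checking the remaining alternation: /t/ → [p] after /b/ (alveolar → bilabial, matching bilabial) — only place changes, and always toward the preceding segment.
Nothing changes in [ɖɛɾte]: there the adjacent consonants already agree in place (/t/ and /ɾ/ are both alveolar), so this form is consistent with the same rule.
The trigger is the preceding segment, so the direction is progressive (perseverative).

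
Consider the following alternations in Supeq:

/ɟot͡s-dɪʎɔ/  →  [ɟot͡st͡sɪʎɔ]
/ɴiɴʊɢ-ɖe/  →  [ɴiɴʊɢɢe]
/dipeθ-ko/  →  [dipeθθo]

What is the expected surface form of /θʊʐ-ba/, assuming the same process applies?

[θʊʐʐa]

The data show progressive total assimilation (/d/ → [t͡s] after /t͡s/; /ɖ/ → [ɢ] after /ɢ/; /k/ → [θ] after /θ/): in every case the target segment becomes identical to its preceding neighbour, copying more than a single feature.
/b/ is the segment targeted by the rule; it sits immediately after /ʐ/, so it assimilates completely and surfaces as [ʐ].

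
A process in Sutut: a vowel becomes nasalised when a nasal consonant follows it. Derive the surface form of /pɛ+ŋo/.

The vowel /ɛ/ is adjacent to the following nasal /ŋ/, so it acquires [+nasal] and surfaces as [ɛ̃].

[pɛ̃ŋo]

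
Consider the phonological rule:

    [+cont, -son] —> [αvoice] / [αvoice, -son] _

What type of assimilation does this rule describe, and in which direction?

progressive voicing assimilation

The rule copies [voice] from the environment onto the target, so the assimilating feature is voicing.
Since the environment is written before the underscore, the trigger precedes the target; the direction is progressive.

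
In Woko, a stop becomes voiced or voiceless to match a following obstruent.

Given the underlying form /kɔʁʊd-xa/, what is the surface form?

[kɔʁʊtxa]

The rule targets /d/ (voiced alveolar stop), which sits before the trigger /x/ (voiceless).
The voiceless alveolar stop is [t], so /d/ → [t].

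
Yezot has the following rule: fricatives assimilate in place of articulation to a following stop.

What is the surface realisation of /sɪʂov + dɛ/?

[sɪʂozdɛ]

/v/ is a voiced labiodental fricative. The following trigger /d/ is alveolar, so /v/ must become alveolar as well.
A voiced alveolar fricative is [z], so the surface segment is [z].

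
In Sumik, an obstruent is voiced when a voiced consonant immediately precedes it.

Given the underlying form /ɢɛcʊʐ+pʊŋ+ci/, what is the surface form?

[ɢɛcʊʐbʊŋɟi]

The rule targets /p/ (voiceless bilabial stop), which sits after the trigger /ʐ/ (voiced).
Changing only its voicing to voiced gives [b] — the voiced bilabial stop.
The same rule applies at the second boundary: /c/ → [ɟ] next to /ŋ/.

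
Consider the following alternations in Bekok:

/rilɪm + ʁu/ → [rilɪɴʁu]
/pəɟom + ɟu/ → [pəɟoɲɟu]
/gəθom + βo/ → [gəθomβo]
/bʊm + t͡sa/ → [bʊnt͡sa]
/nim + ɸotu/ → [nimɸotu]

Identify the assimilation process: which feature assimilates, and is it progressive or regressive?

regressive place assimilation

Underlying /m/ is realised as [ɴ] next to /ʁ/; /ʁ/ itself does not change.
The change bilabial → uvular matches the place of the following /ʁ/, identifying this as place assimilation.
Manner and voice are unchanged, so the assimilation is partial, not total.
Checking the remaining alternations: /m/ → [ɲ] before /ɟ/ (bilabial → palatal, matching palatal); /m/ → [n] before /t͡s/ (bilabial → alveolar, matching alveolar) — only place changes, and always toward the following segment.
No alternation appears in [gəθomβo], [nimɸotu]: there the adjacent consonants already agree in place (/m/ and /β/ are both bilabial; /m/ and /ɸ/ are both bilabial), so these forms are consistent with the same rule.
The trigger is the following segment, so the direction is regressive (anticipatory).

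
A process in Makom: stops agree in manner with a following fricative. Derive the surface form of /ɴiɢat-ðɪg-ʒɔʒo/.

The rule targets /t/ (voiceless alveolar stop), which sits before the trigger /ð/ (fricative).
Changing only its manner to fricative gives [s] — the voiceless alveolar fricative.
The same rule applies at the second boundary: /g/ → [ɣ] next to /ʒ/.

[ɴiɢasðɪɣʒɔʒo]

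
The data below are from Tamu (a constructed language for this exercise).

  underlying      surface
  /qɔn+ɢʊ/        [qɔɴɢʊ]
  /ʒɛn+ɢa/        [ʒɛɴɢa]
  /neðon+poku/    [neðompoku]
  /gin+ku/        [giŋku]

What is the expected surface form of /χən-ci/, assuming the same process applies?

The data show regressive place assimilation: /n/ → [ɴ] before /ɢ/; /n/ → [m] before /p/; /n/ → [ŋ] before /k/. In each pair only place changes, matching the following consonant, while manner and voice stay constant.
/n/ is a voiced alveolar nasal. The following trigger /c/ is palatal, so /n/ must become palatal as well.
The voiced palatal nasal is [ɲ], so /n/ → [ɲ].

[χəɲci]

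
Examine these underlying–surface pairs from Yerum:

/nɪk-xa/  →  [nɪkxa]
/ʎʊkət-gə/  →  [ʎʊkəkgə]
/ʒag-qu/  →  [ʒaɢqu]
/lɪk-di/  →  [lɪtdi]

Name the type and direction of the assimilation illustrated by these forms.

regressive place assimilation

Comparing underlying and surface forms, /t/ → [k] is the alternation; the neighbouring /g/ is constant.
The change alveolar → velar matches the place of the following /g/, identifying this as place assimilation.
Manner and voice are unchanged, so the assimilation is partial, not total.
The same holds elsewhere in the data: /g/ → [ɢ] before /q/ (velar → uvular, matching uvular); /k/ → [t] before /d/ (velar → alveolar, matching alveolar) — only place changes, and always toward the following segment.
Nothing changes in [nɪkxa]: there the adjacent consonants already agree in place (/k/ and /x/ are both velar), so this form is consistent with the same rule.
The trigger is the following segment, so the direction is regressive (anticipatory).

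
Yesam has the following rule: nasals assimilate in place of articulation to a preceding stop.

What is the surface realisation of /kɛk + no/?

[kɛkŋo]

/n/ is a voiced alveolar nasal. The preceding trigger /k/ is velar, so /n/ must become velar as well.
Changing only its place to velar gives [ŋ] — the voiced velar nasal.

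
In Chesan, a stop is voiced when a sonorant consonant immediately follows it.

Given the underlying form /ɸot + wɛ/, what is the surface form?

/t/ is a voiceless alveolar stop. The following trigger /w/ is voiced, so /t/ must become voiced as well.
The voiced alveolar stop is [d], so /t/ → [d].

[ɸodwɛ]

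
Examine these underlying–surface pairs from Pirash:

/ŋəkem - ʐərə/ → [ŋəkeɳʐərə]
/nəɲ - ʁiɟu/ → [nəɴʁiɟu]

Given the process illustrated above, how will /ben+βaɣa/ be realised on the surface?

The data show regressive place assimilation: /m/ → [ɳ] before /ʐ/; /ɲ/ → [ɴ] before /ʁ/. In each pair only place changes, matching the following consonant, while manner and voice stay constant.
/n/ is a voiced alveolar nasal. The following trigger /β/ is bilabial, so /n/ must become bilabial as well.
The voiced bilabial nasal is [m], so /n/ → [m].

[bemβaɣa]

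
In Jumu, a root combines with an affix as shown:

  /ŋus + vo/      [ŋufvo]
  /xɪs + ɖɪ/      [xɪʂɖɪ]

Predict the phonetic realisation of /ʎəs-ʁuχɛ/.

[ʎəχʁuχɛ]

The data show regressive place assimilation: /s/ → [f] before /v/; /s/ → [ʂ] before /ɖ/. In each pair only place changes, matching the following consonant, while manner and voice stay constant.
/s/ is a voiceless alveolar fricative. The following trigger /ʁ/ is uvular, so /s/ must become uvular as well.
A voiceless uvular fricative is [χ], so the surface segment is [χ].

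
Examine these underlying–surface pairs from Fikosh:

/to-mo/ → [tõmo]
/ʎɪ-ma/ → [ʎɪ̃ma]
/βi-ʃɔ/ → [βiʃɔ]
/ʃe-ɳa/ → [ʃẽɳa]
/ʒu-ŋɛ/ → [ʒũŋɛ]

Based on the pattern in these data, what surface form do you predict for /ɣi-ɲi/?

The data show regressive nasality assimilation (vowel nasalisation): /o/ → [õ] before /m/; /ɪ/ → [ɪ̃] before /m/; /e/ → [ẽ] before /ɳ/; /u/ → [ũ] before /ŋ/ — a vowel is nasalised by an immediately following nasal consonant.
No change occurs in [βiʃɔ] because the vowel at the boundary is adjacent to an oral consonant, not a nasal (/i/ next to /ʃ/).
/i/ sits next to the nasal /ɲ/ and is therefore nasalised to [ĩ].

[ɣĩɲi]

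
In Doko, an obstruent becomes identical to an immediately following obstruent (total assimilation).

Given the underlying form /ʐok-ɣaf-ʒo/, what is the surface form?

/k/ is the segment targeted by the rule; it sits immediately before /ɣ/, so it assimilates completely and surfaces as [ɣ].
At the second juncture, /f/ likewise becomes [ʒ] adjacent to /ʒ/.

[ʐoɣɣaʒʒo]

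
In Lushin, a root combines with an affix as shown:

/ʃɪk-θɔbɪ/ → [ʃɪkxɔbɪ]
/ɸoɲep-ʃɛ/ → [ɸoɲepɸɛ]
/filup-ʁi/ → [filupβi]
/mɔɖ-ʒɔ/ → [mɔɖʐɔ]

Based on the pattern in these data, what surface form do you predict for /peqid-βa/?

[peqidza]

The data show progressive place assimilation: /θ/ → [x] after /k/; /ʃ/ → [ɸ] after /p/; /ʁ/ → [β] after /p/; /ʒ/ → [ʐ] after /ɖ/. In each pair only place changes, matching the preceding consonant, while manner and voice stay constant.
/β/ is a voiced bilabial fricative. The preceding trigger /d/ is alveolar, so /β/ must become alveolar as well.
A voiced alveolar fricative is [z], so the surface segment is [z].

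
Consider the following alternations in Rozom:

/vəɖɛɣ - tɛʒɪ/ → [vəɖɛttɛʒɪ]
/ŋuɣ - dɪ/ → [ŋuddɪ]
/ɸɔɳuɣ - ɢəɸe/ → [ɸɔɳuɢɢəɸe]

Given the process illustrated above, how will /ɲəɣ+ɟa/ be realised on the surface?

The data show regressive total assimilation (/ɣ/ → [t] before /t/; /ɣ/ → [d] before /d/; /ɣ/ → [ɢ] before /ɢ/): in every case the target segment becomes identical to its following neighbour, copying more than a single feature.
/ɣ/ is the segment targeted by the rule; it sits immediately before /ɟ/, so it assimilates completely and surfaces as [ɟ].

[ɲəɟɟa]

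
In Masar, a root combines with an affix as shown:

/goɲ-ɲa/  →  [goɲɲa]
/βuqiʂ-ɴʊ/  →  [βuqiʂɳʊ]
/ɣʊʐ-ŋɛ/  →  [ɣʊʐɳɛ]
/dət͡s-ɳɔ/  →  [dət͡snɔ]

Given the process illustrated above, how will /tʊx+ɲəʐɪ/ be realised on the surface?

[tʊxŋəʐɪ]

The data show progressive place assimilation: /ɴ/ → [ɳ] after /ʂ/; /ŋ/ → [ɳ] after /ʐ/; /ɳ/ → [n] after /t͡s/. In each pair only place changes, matching the preceding consonant, while manner and voice stay constant.
No alternation appears in [goɲɲa]: there the adjacent consonants already agree in place (/ɲ/ and /ɲ/ are both palatal), so this form is consistent with the same rule.
The rule targets /ɲ/ (voiced palatal nasal), which sits after the trigger /x/ (velar).
A voiced velar nasal is [ŋ], so the surface segment is [ŋ].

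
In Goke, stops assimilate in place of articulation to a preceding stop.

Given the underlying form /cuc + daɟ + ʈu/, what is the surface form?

The rule targets /d/ (voiced alveolar stop), which sits after the trigger /c/ (palatal).
A voiced palatal stop is [ɟ], so the surface segment is [ɟ].
At the second juncture, /ʈ/ likewise becomes [c] adjacent to /ɟ/.

[cucɟaɟcu]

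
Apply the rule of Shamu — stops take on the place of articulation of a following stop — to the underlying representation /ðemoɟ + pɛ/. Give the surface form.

/ɟ/ is a voiced palatal stop. The following trigger /p/ is bilabial, so /ɟ/ must become bilabial as well.
A voiced bilabial stop is [b], so the surface segment is [b].

[ðemobpɛ]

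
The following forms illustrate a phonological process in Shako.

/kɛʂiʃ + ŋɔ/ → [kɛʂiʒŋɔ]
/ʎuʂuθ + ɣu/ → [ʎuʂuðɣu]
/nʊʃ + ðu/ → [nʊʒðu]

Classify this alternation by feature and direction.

Underlying /ʃ/ is realised as [ʒ] next to /ŋ/; /ŋ/ itself does not change.
/ʃ/ is voiceless while /ŋ/ is voiced; the output [ʒ] is voiced, matching the trigger — so the feature that spreads is voicing.
Place and manner are unchanged, so the assimilation is partial, not total.
The other alternating forms pattern the same way: /θ/ → [ð] before /ɣ/ (voiceless → voiced, matching voiced); /ʃ/ → [ʒ] before /ð/ (voiceless → voiced, matching voiced) — only voicing changes, and always toward the following segment.
The trigger is the following segment, so the direction is regressive (anticipatory).

regressive voicing assimilation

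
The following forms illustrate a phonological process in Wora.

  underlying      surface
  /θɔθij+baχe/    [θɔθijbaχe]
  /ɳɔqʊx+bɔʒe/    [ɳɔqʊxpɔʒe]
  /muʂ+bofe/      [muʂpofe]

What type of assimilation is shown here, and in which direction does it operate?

progressive voicing assimilation

Comparing underlying and surface forms, /b/ → [p] is the alternation; the neighbouring /x/ is constant.
/b/ is voiced while /x/ is voiceless; the output [p] is voiceless, matching the trigger — so the feature that spreads is voicing.
Place and manner are unchanged, so the assimilation is partial, not total.
Checking the remaining alternation: /b/ → [p] after /ʂ/ (voiced → voiceless, matching voiceless) — only voicing changes, and always toward the preceding segment.
No alternation appears in [θɔθijbaχe]: there the adjacent consonants already agree in voicing (/b/ and /j/ are both voiced), so this form is consistent with the same rule.
Since the segment that changes follows the conditioning segment, the assimilation is progressive.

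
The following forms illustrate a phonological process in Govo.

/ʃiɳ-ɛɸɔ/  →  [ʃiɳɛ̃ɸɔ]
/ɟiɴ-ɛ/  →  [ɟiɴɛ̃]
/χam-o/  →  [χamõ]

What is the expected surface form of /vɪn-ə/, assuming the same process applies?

The data show progressive nasality assimilation (vowel nasalisation): /ɛ/ → [ɛ̃] after /ɳ/; /ɛ/ → [ɛ̃] after /ɴ/; /o/ → [õ] after /m/ — a vowel is nasalised by an immediately preceding nasal consonant.
/ə/ sits next to the nasal /n/ and is therefore nasalised to [ə̃].

[vɪnə̃]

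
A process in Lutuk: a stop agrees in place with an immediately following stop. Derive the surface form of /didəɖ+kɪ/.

The rule targets /ɖ/ (voiced retroflex stop), which sits before the trigger /k/ (velar).
A voiced velar stop is [g], so the surface segment is [g].

[didəgkɪ]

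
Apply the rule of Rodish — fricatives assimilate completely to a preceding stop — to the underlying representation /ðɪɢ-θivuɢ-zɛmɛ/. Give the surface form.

[ðɪɢɢivuɢɢɛmɛ]

/θ/ is the segment targeted by the rule; it sits immediately after /ɢ/, so it assimilates completely and surfaces as [ɢ].
At the second juncture, /z/ likewise becomes [ɢ] adjacent to /ɢ/.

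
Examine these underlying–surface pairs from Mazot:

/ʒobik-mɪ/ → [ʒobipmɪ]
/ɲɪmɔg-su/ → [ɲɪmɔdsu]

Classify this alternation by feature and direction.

The segment that alternates is /k/, which surfaces as [p] when adjacent to /m/.
The change velar → bilabial matches the place of the following /m/, identifying this as place assimilation.
Manner and voice are unchanged, so the assimilation is partial, not total.
The same holds elsewhere in the data: /g/ → [d] before /s/ (velar → alveolar, matching alveolar) — only place changes, and always toward the following segment.
Since the segment that changes precedes the conditioning segment, the assimilation is regressive.

regressive place assimilation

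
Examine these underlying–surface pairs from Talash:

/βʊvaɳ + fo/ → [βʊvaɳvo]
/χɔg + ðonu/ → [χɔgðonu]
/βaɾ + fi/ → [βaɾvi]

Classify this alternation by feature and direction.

Underlying /f/ is realised as [v] next to /ɳ/; /ɳ/ itself does not change.
/f/ is voiceless while /ɳ/ is voiced; the output [v] is voiced, matching the trigger — so the feature that spreads is voicing.
Place and manner are unchanged, so the assimilation is partial, not total.
Checking the remaining alternation: /f/ → [v] after /ɾ/ (voiceless → voiced, matching voiced) — only voicing changes, and always toward the preceding segment.
No alternation appears in [χɔgðonu]: there the adjacent consonants already agree in voicing (/ð/ and /g/ are both voiced), so this form is consistent with the same rule.
Since the segment that changes follows the conditioning segment, the assimilation is progressive.

progressive voicing assimilation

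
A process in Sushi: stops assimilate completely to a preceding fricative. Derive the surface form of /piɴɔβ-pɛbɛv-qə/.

[piɴɔββɛbɛvvə]

/p/ is the segment targeted by the rule; it sits immediately after /β/, so it assimilates completely and surfaces as [β].
The same rule applies at the second boundary: /q/ → [v] next to /v/.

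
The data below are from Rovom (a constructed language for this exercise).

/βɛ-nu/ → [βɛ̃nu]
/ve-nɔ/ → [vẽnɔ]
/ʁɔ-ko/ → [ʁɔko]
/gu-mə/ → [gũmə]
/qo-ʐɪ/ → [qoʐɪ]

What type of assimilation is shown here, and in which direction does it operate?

The vowel /ɛ/ surfaces as nasalised [ɛ̃] next to the following nasal /n/ — it has acquired the [+nasal] feature of its neighbour.
The other forms show the same pattern: /e/ → [ẽ] before /n/; /u/ → [ũ] before /m/ — each time a vowel is nasalised next to a following nasal.
No change occurs in [ʁɔko], [qoʐɪ] because the vowel at the boundary is adjacent to an oral consonant, not a nasal (/ɔ/ next to /k/; /o/ next to /ʐ/).
Because the conditioning nasal is to the right of the vowel that changes, the process is regressive (anticipatory).

regressive nasality assimilation (vowel nasalisation)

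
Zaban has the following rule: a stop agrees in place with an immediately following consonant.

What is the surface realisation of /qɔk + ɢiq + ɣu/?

The rule targets /k/ (voiceless velar stop), which sits before the trigger /ɢ/ (uvular).
Changing only its place to uvular gives [q] — the voiceless uvular stop.
At the second juncture, /q/ likewise becomes [k] adjacent to /ɣ/.

[qɔqɢikɣu]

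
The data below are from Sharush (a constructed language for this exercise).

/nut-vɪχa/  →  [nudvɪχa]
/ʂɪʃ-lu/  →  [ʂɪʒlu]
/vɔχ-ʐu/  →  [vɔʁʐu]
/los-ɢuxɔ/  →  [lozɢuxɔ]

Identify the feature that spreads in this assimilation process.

voicing

Comparing underlying and surface forms, /t/ → [d] is the alternation; the neighbouring /v/ is constant.
/t/ is voiceless while /v/ is voiced; the output [d] is voiced, matching the trigger — so the feature that spreads is voicing.
The other alternating forms pattern the same way: /ʃ/ → [ʒ] before /l/ (voiceless → voiced, matching voiced); /χ/ → [ʁ] before /ʐ/ (voiceless → voiced, matching voiced); /s/ → [z] before /ɢ/ (voiceless → voiced, matching voiced) — only voicing changes, and always toward the following segment.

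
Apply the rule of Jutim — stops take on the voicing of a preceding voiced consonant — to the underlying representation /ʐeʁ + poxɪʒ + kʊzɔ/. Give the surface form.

/p/ is a voiceless bilabial stop. The preceding trigger /ʁ/ is voiced, so /p/ must become voiced as well.
The voiced bilabial stop is [b], so /p/ → [b].
The same rule applies at the second boundary: /k/ → [g] next to /ʒ/.

[ʐeʁboxɪʒgʊzɔ]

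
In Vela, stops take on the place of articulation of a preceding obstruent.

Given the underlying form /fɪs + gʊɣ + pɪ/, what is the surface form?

[fɪsdʊɣkɪ]

/g/ is a voiced velar stop. The preceding trigger /s/ is alveolar, so /g/ must become alveolar as well.
Changing only its place to alveolar gives [d] — the voiced alveolar stop.
The same rule applies at the second boundary: /p/ → [k] next to /ɣ/.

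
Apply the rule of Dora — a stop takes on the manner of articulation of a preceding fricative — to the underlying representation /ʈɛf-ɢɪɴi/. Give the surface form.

/ɢ/ is a voiced uvular stop. The preceding trigger /f/ is a fricative, so /ɢ/ must become a fricative as well.
A voiced uvular fricative is [ʁ], so the surface segment is [ʁ].

[ʈɛfʁɪɴi]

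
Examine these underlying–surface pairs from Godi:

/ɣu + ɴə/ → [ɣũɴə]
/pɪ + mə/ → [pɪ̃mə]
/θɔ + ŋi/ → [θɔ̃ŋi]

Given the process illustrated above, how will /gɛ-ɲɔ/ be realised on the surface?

The data show regressive nasality assimilation (vowel nasalisation): /u/ → [ũ] before /ɴ/; /ɪ/ → [ɪ̃] before /m/; /ɔ/ → [ɔ̃] before /ŋ/ — a vowel is nasalised by an immediately following nasal consonant.
The vowel /ɛ/ is adjacent to the following nasal /ɲ/, so it acquires [+nasal] and surfaces as [ɛ̃].

[gɛ̃ɲɔ]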